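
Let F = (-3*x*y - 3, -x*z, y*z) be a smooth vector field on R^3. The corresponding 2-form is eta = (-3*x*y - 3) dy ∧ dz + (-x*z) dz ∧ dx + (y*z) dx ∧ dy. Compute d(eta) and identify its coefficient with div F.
d(eta) = (-2*y) dx ∧ dy ∧ dz; div F = -2*y

For a 2-form in R^3 of the form above, applying d gives a 3-form with coefficient ∂P/∂x + ∂Q/∂y + ∂R/∂z:
  ∂P/∂x = -3*y
  ∂Q/∂y = 0
  ∂R/∂z = y
Sum = -2*y, which is exactly div F.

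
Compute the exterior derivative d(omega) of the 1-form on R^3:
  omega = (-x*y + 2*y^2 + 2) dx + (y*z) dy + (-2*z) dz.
d(omega) = (x - 4*y) dx ∧ dy + (-y) dy ∧ dz

For a 1-form omega = sum_i f_i dx_i, the exterior derivative is
  d(omega) = sum_{i < j} (∂f_j/∂x_i - ∂f_i/∂x_j) dx_i ∧ dx_j.
  coefficient of dx ∧ dy: ∂f_2/∂x - ∂f_1/∂y = ∂(y*z)/∂x - ∂(-x*y + 2*y^2 + 2)/∂y = x - 4*y
  coefficient of dy ∧ dz: ∂f_3/∂y - ∂f_2/∂z = ∂(-2*z)/∂y - ∂(y*z)/∂z = -y
Assembling: d(omega) = (x - 4*y) dx ∧ dy + (-y) dy ∧ dz.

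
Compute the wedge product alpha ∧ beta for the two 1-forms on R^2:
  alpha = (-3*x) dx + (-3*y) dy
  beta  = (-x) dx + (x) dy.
alpha ∧ beta = (-3*x*(x + y)) dx ∧ dy

Distribute the wedge, using dx_i ∧ dx_j = -dx_j ∧ dx_i and dx_i ∧ dx_i = 0. For each pair (i, j) with i < j, the coefficient of dx_i ∧ dx_j in alpha ∧ beta is (alpha_i * beta_j - alpha_j * beta_i). Collecting: alpha ∧ beta = (-3*x*(x + y)) dx ∧ dy.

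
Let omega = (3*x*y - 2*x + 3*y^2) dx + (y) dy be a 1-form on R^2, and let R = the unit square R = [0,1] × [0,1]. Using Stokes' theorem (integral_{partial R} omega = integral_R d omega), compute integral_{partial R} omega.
integral_(partial R) omega = -9/2

Stokes: integral_partial_R omega = integral_R d omega with d omega = (∂Q/∂x - ∂P/∂y) dx ∧ dy.
  ∂Q/∂x = 0
  ∂P/∂y = 3*x + 6*y
  integrand = ∂Q/∂x - ∂P/∂y = -3*x - 6*y.
Integrating over R: integral_0^1 integral_0^1 (-3*x - 6*y) dx dy = -9/2.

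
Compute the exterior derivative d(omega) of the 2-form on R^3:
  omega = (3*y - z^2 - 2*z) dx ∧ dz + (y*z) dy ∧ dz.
d(omega) = (-3) dx ∧ dy ∧ dz

For a 2-form omega = sum_{i<j} g_{ij} dx_i ∧ dx_j, the exterior derivative is
  d(omega) = sum_{i<j} d(g_{ij}) ∧ dx_i ∧ dx_j = sum_{i<j, k} (∂g_{ij}/∂x_k) dx_k ∧ dx_i ∧ dx_j.
Expand each term, using dx_k ∧ dx_i ∧ dx_j = sgn(permutation) dx_{(a)} ∧ dx_{(b)} ∧ dx_{(c)} with (a < b < c) sorted:
  d(3*y - z^2 - 2*z) includes (∂/∂y)(3*y - z^2 - 2*z) dy = (3) dy, which multiplied by dx ∧ dz gives (-3) dx ∧ dy ∧ dz
Collecting like 3-forms: d(omega) = (-3) dx ∧ dy ∧ dz.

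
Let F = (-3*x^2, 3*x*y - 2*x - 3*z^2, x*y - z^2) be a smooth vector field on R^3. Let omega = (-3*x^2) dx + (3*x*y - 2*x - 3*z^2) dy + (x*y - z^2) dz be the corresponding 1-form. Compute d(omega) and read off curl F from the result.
d(omega) = (x + 6*z) dy ∧ dz + (-y) dz ∧ dx + (3*y - 2) dx ∧ dy; curl F = (x + 6*z, -y, 3*y - 2)

d omega = sum_{i<j} (∂f_j/∂x_i - ∂f_i/∂x_j) dx_i ∧ dx_j. Under the identification (dy ∧ dz, dz ∧ dx, dx ∧ dy) ↔ (e_x, e_y, e_z), the coefficients are exactly the components of curl F. Compute:
  ∂R/∂y - ∂Q/∂z = (x) - (-6*z) = x + 6*z
  ∂P/∂z - ∂R/∂x = (0) - (y) = -y
  ∂Q/∂x - ∂P/∂y = (3*y - 2) - (0) = 3*y - 2.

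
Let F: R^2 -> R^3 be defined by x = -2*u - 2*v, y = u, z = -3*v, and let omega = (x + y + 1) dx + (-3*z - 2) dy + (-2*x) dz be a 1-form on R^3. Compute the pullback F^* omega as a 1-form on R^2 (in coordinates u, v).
F^* omega = (2*u + 13*v - 4) du + (-10*u - 8*v - 2) dv

Using F^*(f dg) = (f ∘ F) d(g ∘ F), substitute each coordinate x_i by F_i(u, v) in f_i, and replace dx_i by d F_i = (∂F_i/∂u) du + (∂F_i/∂v) dv.
  For the x component: f_1(F) = -u - 2*v + 1; d F_1 = (-2) du + (-2) dv
  For the y component: f_2(F) = 9*v - 2; d F_2 = (1) du + (0) dv
  For the z component: f_3(F) = 4*u + 4*v; d F_3 = (0) du + (-3) dv
Combining and collecting du, dv coefficients:
  coeff of du: 2*u + 13*v - 4
  coeff of dv: -10*u - 8*v - 2
F^* omega = (2*u + 13*v - 4) du + (-10*u - 8*v - 2) dv.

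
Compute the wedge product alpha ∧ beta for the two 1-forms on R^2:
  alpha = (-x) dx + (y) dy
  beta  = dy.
alpha ∧ beta = (-x) dx ∧ dy

Distribute the wedge, using dx_i ∧ dx_j = -dx_j ∧ dx_i and dx_i ∧ dx_i = 0. For each pair (i, j) with i < j, the coefficient of dx_i ∧ dx_j in alpha ∧ beta is (alpha_i * beta_j - alpha_j * beta_i). Collecting: alpha ∧ beta = (-x) dx ∧ dy.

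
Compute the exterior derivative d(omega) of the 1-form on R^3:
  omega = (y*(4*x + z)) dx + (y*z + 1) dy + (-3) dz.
d(omega) = (-4*x - z) dx ∧ dy + (-y) dx ∧ dz + (-y) dy ∧ dz

For a 1-form omega = sum_i f_i dx_i, the exterior derivative is
  d(omega) = sum_{i < j} (∂f_j/∂x_i - ∂f_i/∂x_j) dx_i ∧ dx_j.
  coefficient of dx ∧ dy: ∂f_2/∂x - ∂f_1/∂y = ∂(y*z + 1)/∂x - ∂(y*(4*x + z))/∂y = -4*x - z
  coefficient of dx ∧ dz: ∂f_3/∂x - ∂f_1/∂z = ∂(-3)/∂x - ∂(y*(4*x + z))/∂z = -y
  coefficient of dy ∧ dz: ∂f_3/∂y - ∂f_2/∂z = ∂(-3)/∂y - ∂(y*z + 1)/∂z = -y
Assembling: d(omega) = (-4*x - z) dx ∧ dy + (-y) dx ∧ dz + (-y) dy ∧ dz.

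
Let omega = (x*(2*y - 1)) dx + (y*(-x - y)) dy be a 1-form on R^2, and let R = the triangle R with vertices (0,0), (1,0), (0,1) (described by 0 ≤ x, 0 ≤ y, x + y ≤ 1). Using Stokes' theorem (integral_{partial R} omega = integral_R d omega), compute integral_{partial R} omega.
integral_(partial R) omega = -1/2

Stokes: integral_partial_R omega = integral_R d omega with d omega = (∂Q/∂x - ∂P/∂y) dx ∧ dy.
  ∂Q/∂x = -y
  ∂P/∂y = 2*x
  integrand = ∂Q/∂x - ∂P/∂y = -2*x - y.
Integrating over R: integral_0^1 integral_0^{1-x} (-2*x - y) dy dx = -1/2.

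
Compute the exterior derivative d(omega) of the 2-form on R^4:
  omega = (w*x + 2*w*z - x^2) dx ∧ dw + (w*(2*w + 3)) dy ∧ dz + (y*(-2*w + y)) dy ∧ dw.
d(omega) = (-2*w) dx ∧ dz ∧ dw + (4*w + 3) dy ∧ dz ∧ dw

For a 2-form omega = sum_{i<j} g_{ij} dx_i ∧ dx_j, the exterior derivative is
  d(omega) = sum_{i<j} d(g_{ij}) ∧ dx_i ∧ dx_j = sum_{i<j, k} (∂g_{ij}/∂x_k) dx_k ∧ dx_i ∧ dx_j.
Expand each term, using dx_k ∧ dx_i ∧ dx_j = sgn(permutation) dx_{(a)} ∧ dx_{(b)} ∧ dx_{(c)} with (a < b < c) sorted:
  d(w*x + 2*w*z - x^2) includes (∂/∂z)(w*x + 2*w*z - x^2) dz = (2*w) dz, which multiplied by dx ∧ dw gives (-2*w) dx ∧ dz ∧ dw
  d(w*(2*w + 3)) includes (∂/∂w)(w*(2*w + 3)) dw = (4*w + 3) dw, which multiplied by dy ∧ dz gives (4*w + 3) dy ∧ dz ∧ dw
Collecting like 3-forms: d(omega) = (-2*w) dx ∧ dz ∧ dw + (4*w + 3) dy ∧ dz ∧ dw.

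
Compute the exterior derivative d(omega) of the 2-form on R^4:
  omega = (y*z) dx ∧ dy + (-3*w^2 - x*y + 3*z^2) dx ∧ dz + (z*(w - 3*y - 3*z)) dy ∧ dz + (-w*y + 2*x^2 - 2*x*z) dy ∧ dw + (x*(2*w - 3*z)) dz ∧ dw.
d(omega) = (x + y) dx ∧ dy ∧ dz + (-4*w - 3*z) dx ∧ dz ∧ dw + (2*x + z) dy ∧ dz ∧ dw + (4*x - 2*z) dx ∧ dy ∧ dw

For a 2-form omega = sum_{i<j} g_{ij} dx_i ∧ dx_j, the exterior derivative is
  d(omega) = sum_{i<j} d(g_{ij}) ∧ dx_i ∧ dx_j = sum_{i<j, k} (∂g_{ij}/∂x_k) dx_k ∧ dx_i ∧ dx_j.
Expand each term, using dx_k ∧ dx_i ∧ dx_j = sgn(permutation) dx_{(a)} ∧ dx_{(b)} ∧ dx_{(c)} with (a < b < c) sorted:
  d(y*z) includes (∂/∂z)(y*z) dz = (y) dz, which multiplied by dx ∧ dy gives (y) dx ∧ dy ∧ dz
  d(-3*w^2 - x*y + 3*z^2) includes (∂/∂y)(-3*w^2 - x*y + 3*z^2) dy = (-x) dy, which multiplied by dx ∧ dz gives (x) dx ∧ dy ∧ dz
  d(-3*w^2 - x*y + 3*z^2) includes (∂/∂w)(-3*w^2 - x*y + 3*z^2) dw = (-6*w) dw, which multiplied by dx ∧ dz gives (-6*w) dx ∧ dz ∧ dw
  d(z*(w - 3*y - 3*z)) includes (∂/∂w)(z*(w - 3*y - 3*z)) dw = (z) dw, which multiplied by dy ∧ dz gives (z) dy ∧ dz ∧ dw
  d(-w*y + 2*x^2 - 2*x*z) includes (∂/∂x)(-w*y + 2*x^2 - 2*x*z) dx = (4*x - 2*z) dx, which multiplied by dy ∧ dw gives (4*x - 2*z) dx ∧ dy ∧ dw
  d(-w*y + 2*x^2 - 2*x*z) includes (∂/∂z)(-w*y + 2*x^2 - 2*x*z) dz = (-2*x) dz, which multiplied by dy ∧ dw gives (2*x) dy ∧ dz ∧ dw
  d(x*(2*w - 3*z)) includes (∂/∂x)(x*(2*w - 3*z)) dx = (2*w - 3*z) dx, which multiplied by dz ∧ dw gives (2*w - 3*z) dx ∧ dz ∧ dw
Collecting like 3-forms: d(omega) = (x + y) dx ∧ dy ∧ dz + (-4*w - 3*z) dx ∧ dz ∧ dw + (2*x + z) dy ∧ dz ∧ dw + (4*x - 2*z) dx ∧ dy ∧ dw.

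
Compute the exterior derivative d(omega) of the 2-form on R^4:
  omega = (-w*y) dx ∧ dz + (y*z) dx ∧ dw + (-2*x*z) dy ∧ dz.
d(omega) = (w - 2*z) dx ∧ dy ∧ dz + (-2*y) dx ∧ dz ∧ dw + (-z) dx ∧ dy ∧ dw

For a 2-form omega = sum_{i<j} g_{ij} dx_i ∧ dx_j, the exterior derivative is
  d(omega) = sum_{i<j} d(g_{ij}) ∧ dx_i ∧ dx_j = sum_{i<j, k} (∂g_{ij}/∂x_k) dx_k ∧ dx_i ∧ dx_j.
Expand each term, using dx_k ∧ dx_i ∧ dx_j = sgn(permutation) dx_{(a)} ∧ dx_{(b)} ∧ dx_{(c)} with (a < b < c) sorted:
  d(-w*y) includes (∂/∂y)(-w*y) dy = (-w) dy, which multiplied by dx ∧ dz gives (w) dx ∧ dy ∧ dz
  d(-w*y) includes (∂/∂w)(-w*y) dw = (-y) dw, which multiplied by dx ∧ dz gives (-y) dx ∧ dz ∧ dw
  d(y*z) includes (∂/∂y)(y*z) dy = (z) dy, which multiplied by dx ∧ dw gives (-z) dx ∧ dy ∧ dw
  d(y*z) includes (∂/∂z)(y*z) dz = (y) dz, which multiplied by dx ∧ dw gives (-y) dx ∧ dz ∧ dw
  d(-2*x*z) includes (∂/∂x)(-2*x*z) dx = (-2*z) dx, which multiplied by dy ∧ dz gives (-2*z) dx ∧ dy ∧ dz
Collecting like 3-forms: d(omega) = (w - 2*z) dx ∧ dy ∧ dz + (-2*y) dx ∧ dz ∧ dw + (-z) dx ∧ dy ∧ dw.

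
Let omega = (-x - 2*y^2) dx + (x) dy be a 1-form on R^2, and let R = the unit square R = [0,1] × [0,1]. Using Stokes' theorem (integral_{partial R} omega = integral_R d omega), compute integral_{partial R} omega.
integral_(partial R) omega = 3

Stokes: integral_partial_R omega = integral_R d omega with d omega = (∂Q/∂x - ∂P/∂y) dx ∧ dy.
  ∂Q/∂x = 1
  ∂P/∂y = -4*y
  integrand = ∂Q/∂x - ∂P/∂y = 4*y + 1.
Integrating over R: integral_0^1 integral_0^1 (4*y + 1) dx dy = 3.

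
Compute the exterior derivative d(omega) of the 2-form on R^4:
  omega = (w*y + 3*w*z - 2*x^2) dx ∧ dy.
d(omega) = (3*w) dx ∧ dy ∧ dz + (y + 3*z) dx ∧ dy ∧ dw

For a 2-form omega = sum_{i<j} g_{ij} dx_i ∧ dx_j, the exterior derivative is
  d(omega) = sum_{i<j} d(g_{ij}) ∧ dx_i ∧ dx_j = sum_{i<j, k} (∂g_{ij}/∂x_k) dx_k ∧ dx_i ∧ dx_j.
Expand each term, using dx_k ∧ dx_i ∧ dx_j = sgn(permutation) dx_{(a)} ∧ dx_{(b)} ∧ dx_{(c)} with (a < b < c) sorted:
  d(w*y + 3*w*z - 2*x^2) includes (∂/∂z)(w*y + 3*w*z - 2*x^2) dz = (3*w) dz, which multiplied by dx ∧ dy gives (3*w) dx ∧ dy ∧ dz
  d(w*y + 3*w*z - 2*x^2) includes (∂/∂w)(w*y + 3*w*z - 2*x^2) dw = (y + 3*z) dw, which multiplied by dx ∧ dy gives (y + 3*z) dx ∧ dy ∧ dw
Collecting like 3-forms: d(omega) = (3*w) dx ∧ dy ∧ dz + (y + 3*z) dx ∧ dy ∧ dw.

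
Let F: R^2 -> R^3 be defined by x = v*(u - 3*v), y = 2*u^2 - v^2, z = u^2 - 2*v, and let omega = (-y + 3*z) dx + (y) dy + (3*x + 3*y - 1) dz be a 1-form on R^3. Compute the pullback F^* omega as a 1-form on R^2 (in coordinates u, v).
F^* omega = (20*u^3 + 7*u^2*v - 28*u*v^2 - 2*u + v^3 - 6*v^2) du + (u^3 - 10*u^2*v - 12*u^2 + u*v^2 - 12*u*v - 4*v^3 + 60*v^2 + 2) dv

Using F^*(f dg) = (f ∘ F) d(g ∘ F), substitute each coordinate x_i by F_i(u, v) in f_i, and replace dx_i by d F_i = (∂F_i/∂u) du + (∂F_i/∂v) dv.
  For the x component: f_1(F) = u^2 + v^2 - 6*v; d F_1 = (v) du + (u - 6*v) dv
  For the y component: f_2(F) = 2*u^2 - v^2; d F_2 = (4*u) du + (-2*v) dv
  For the z component: f_3(F) = 6*u^2 + 3*u*v - 12*v^2 - 1; d F_3 = (2*u) du + (-2) dv
Combining and collecting du, dv coefficients:
  coeff of du: 20*u^3 + 7*u^2*v - 28*u*v^2 - 2*u + v^3 - 6*v^2
  coeff of dv: u^3 - 10*u^2*v - 12*u^2 + u*v^2 - 12*u*v - 4*v^3 + 60*v^2 + 2
F^* omega = (20*u^3 + 7*u^2*v - 28*u*v^2 - 2*u + v^3 - 6*v^2) du + (u^3 - 10*u^2*v - 12*u^2 + u*v^2 - 12*u*v - 4*v^3 + 60*v^2 + 2) dv.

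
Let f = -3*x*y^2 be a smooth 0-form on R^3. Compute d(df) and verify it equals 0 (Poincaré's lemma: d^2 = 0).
d(df) = 0

Step 1: df = sum_i (∂f/∂x_i) dx_i = (-3*y^2) dx + (-6*x*y) dy + (0) dz.
Step 2: Apply d again. Using the 1-form formula, the coefficient of dx ∧ dy in d(df) is ∂^2 f/∂x ∂y - ∂^2 f/∂y ∂x = (-6*y) - (-6*y) = 0 (equality of mixed partials for smooth f).
Similarly for dx ∧ dz and dy ∧ dz — all coefficients vanish. So d(df) = 0.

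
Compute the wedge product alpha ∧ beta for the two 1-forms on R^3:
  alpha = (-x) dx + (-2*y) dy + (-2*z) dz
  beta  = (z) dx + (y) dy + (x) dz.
alpha ∧ beta = (y*(-x + 2*z)) dx ∧ dy + (-x^2 + 2*z^2) dx ∧ dz + (2*y*(-x + z)) dy ∧ dz

Distribute the wedge, using dx_i ∧ dx_j = -dx_j ∧ dx_i and dx_i ∧ dx_i = 0. For each pair (i, j) with i < j, the coefficient of dx_i ∧ dx_j in alpha ∧ beta is (alpha_i * beta_j - alpha_j * beta_i). Collecting: alpha ∧ beta = (y*(-x + 2*z)) dx ∧ dy + (-x^2 + 2*z^2) dx ∧ dz + (2*y*(-x + z)) dy ∧ dz.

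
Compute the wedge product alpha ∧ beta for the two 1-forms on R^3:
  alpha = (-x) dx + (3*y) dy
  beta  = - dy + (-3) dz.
alpha ∧ beta = (x) dx ∧ dy + (3*x) dx ∧ dz + (-9*y) dy ∧ dz

Distribute the wedge, using dx_i ∧ dx_j = -dx_j ∧ dx_i and dx_i ∧ dx_i = 0. For each pair (i, j) with i < j, the coefficient of dx_i ∧ dx_j in alpha ∧ beta is (alpha_i * beta_j - alpha_j * beta_i). Collecting: alpha ∧ beta = (x) dx ∧ dy + (3*x) dx ∧ dz + (-9*y) dy ∧ dz.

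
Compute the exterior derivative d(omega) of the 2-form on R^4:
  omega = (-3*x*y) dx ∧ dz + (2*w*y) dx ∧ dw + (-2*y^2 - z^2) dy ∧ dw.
d(omega) = (3*x) dx ∧ dy ∧ dz + (-2*w) dx ∧ dy ∧ dw + (2*z) dy ∧ dz ∧ dw

For a 2-form omega = sum_{i<j} g_{ij} dx_i ∧ dx_j, the exterior derivative is
  d(omega) = sum_{i<j} d(g_{ij}) ∧ dx_i ∧ dx_j = sum_{i<j, k} (∂g_{ij}/∂x_k) dx_k ∧ dx_i ∧ dx_j.
Expand each term, using dx_k ∧ dx_i ∧ dx_j = sgn(permutation) dx_{(a)} ∧ dx_{(b)} ∧ dx_{(c)} with (a < b < c) sorted:
  d(-3*x*y) includes (∂/∂y)(-3*x*y) dy = (-3*x) dy, which multiplied by dx ∧ dz gives (3*x) dx ∧ dy ∧ dz
  d(2*w*y) includes (∂/∂y)(2*w*y) dy = (2*w) dy, which multiplied by dx ∧ dw gives (-2*w) dx ∧ dy ∧ dw
  d(-2*y^2 - z^2) includes (∂/∂z)(-2*y^2 - z^2) dz = (-2*z) dz, which multiplied by dy ∧ dw gives (2*z) dy ∧ dz ∧ dw
Collecting like 3-forms: d(omega) = (3*x) dx ∧ dy ∧ dz + (-2*w) dx ∧ dy ∧ dw + (2*z) dy ∧ dz ∧ dw.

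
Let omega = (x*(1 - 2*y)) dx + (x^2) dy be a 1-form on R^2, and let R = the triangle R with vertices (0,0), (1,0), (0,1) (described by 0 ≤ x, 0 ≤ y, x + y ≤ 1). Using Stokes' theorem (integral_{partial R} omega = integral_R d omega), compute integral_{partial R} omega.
integral_(partial R) omega = 2/3

Stokes: integral_partial_R omega = integral_R d omega with d omega = (∂Q/∂x - ∂P/∂y) dx ∧ dy.
  ∂Q/∂x = 2*x
  ∂P/∂y = -2*x
  integrand = ∂Q/∂x - ∂P/∂y = 4*x.
Integrating over R: integral_0^1 integral_0^{1-x} (4*x) dy dx = 2/3.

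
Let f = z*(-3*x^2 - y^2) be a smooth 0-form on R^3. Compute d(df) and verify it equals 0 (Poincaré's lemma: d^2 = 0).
d(df) = 0

Step 1: df = sum_i (∂f/∂x_i) dx_i = (-6*x*z) dx + (-2*y*z) dy + (-3*x^2 - y^2) dz.
Step 2: Apply d again. Using the 1-form formula, the coefficient of dx ∧ dy in d(df) is ∂^2 f/∂x ∂y - ∂^2 f/∂y ∂x = (0) - (0) = 0 (equality of mixed partials for smooth f).
Similarly for dx ∧ dz and dy ∧ dz — all coefficients vanish. So d(df) = 0.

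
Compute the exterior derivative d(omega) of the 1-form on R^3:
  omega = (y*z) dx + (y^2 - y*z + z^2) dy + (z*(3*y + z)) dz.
d(omega) = (-z) dx ∧ dy + (-y) dx ∧ dz + (y + z) dy ∧ dz

For a 1-form omega = sum_i f_i dx_i, the exterior derivative is
  d(omega) = sum_{i < j} (∂f_j/∂x_i - ∂f_i/∂x_j) dx_i ∧ dx_j.
  coefficient of dx ∧ dy: ∂f_2/∂x - ∂f_1/∂y = ∂(y^2 - y*z + z^2)/∂x - ∂(y*z)/∂y = -z
  coefficient of dx ∧ dz: ∂f_3/∂x - ∂f_1/∂z = ∂(z*(3*y + z))/∂x - ∂(y*z)/∂z = -y
  coefficient of dy ∧ dz: ∂f_3/∂y - ∂f_2/∂z = ∂(z*(3*y + z))/∂y - ∂(y^2 - y*z + z^2)/∂z = y + z
Assembling: d(omega) = (-z) dx ∧ dy + (-y) dx ∧ dz + (y + z) dy ∧ dz.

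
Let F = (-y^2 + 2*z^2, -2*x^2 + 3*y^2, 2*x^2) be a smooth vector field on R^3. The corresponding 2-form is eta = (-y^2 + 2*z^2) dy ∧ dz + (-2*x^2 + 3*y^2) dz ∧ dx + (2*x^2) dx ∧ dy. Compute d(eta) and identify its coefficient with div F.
d(eta) = (6*y) dx ∧ dy ∧ dz; div F = 6*y

For a 2-form in R^3 of the form above, applying d gives a 3-form with coefficient ∂P/∂x + ∂Q/∂y + ∂R/∂z:
  ∂P/∂x = 0
  ∂Q/∂y = 6*y
  ∂R/∂z = 0
Sum = 6*y, which is exactly div F.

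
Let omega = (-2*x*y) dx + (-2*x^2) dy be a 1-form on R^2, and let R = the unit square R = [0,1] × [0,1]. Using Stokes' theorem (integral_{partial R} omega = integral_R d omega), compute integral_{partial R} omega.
integral_(partial R) omega = -1

Stokes: integral_partial_R omega = integral_R d omega with d omega = (∂Q/∂x - ∂P/∂y) dx ∧ dy.
  ∂Q/∂x = -4*x
  ∂P/∂y = -2*x
  integrand = ∂Q/∂x - ∂P/∂y = -2*x.
Integrating over R: integral_0^1 integral_0^1 (-2*x) dx dy = -1.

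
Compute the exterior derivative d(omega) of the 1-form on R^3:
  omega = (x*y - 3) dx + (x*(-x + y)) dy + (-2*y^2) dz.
d(omega) = (-3*x + y) dx ∧ dy + (-4*y) dy ∧ dz

For a 1-form omega = sum_i f_i dx_i, the exterior derivative is
  d(omega) = sum_{i < j} (∂f_j/∂x_i - ∂f_i/∂x_j) dx_i ∧ dx_j.
  coefficient of dx ∧ dy: ∂f_2/∂x - ∂f_1/∂y = ∂(x*(-x + y))/∂x - ∂(x*y - 3)/∂y = -3*x + y
  coefficient of dy ∧ dz: ∂f_3/∂y - ∂f_2/∂z = ∂(-2*y^2)/∂y - ∂(x*(-x + y))/∂z = -4*y
Assembling: d(omega) = (-3*x + y) dx ∧ dy + (-4*y) dy ∧ dz.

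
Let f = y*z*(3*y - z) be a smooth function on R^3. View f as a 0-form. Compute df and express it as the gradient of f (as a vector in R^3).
df = (0) dx + (z*(6*y - z)) dy + (y*(3*y - 2*z)) dz; grad f = (0, z*(6*y - z), y*(3*y - 2*z))

For a 0-form f, d f = (∂f/∂x) dx + (∂f/∂y) dy + (∂f/∂z) dz. The components of the vector representation are exactly the entries of grad f in Cartesian coordinates:
  ∂f/∂x = 0
  ∂f/∂y = z*(6*y - z)
  ∂f/∂z = y*(3*y - 2*z).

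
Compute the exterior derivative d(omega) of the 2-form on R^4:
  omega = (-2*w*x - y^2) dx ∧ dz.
d(omega) = (2*y) dx ∧ dy ∧ dz + (-2*x) dx ∧ dz ∧ dw

For a 2-form omega = sum_{i<j} g_{ij} dx_i ∧ dx_j, the exterior derivative is
  d(omega) = sum_{i<j} d(g_{ij}) ∧ dx_i ∧ dx_j = sum_{i<j, k} (∂g_{ij}/∂x_k) dx_k ∧ dx_i ∧ dx_j.
Expand each term, using dx_k ∧ dx_i ∧ dx_j = sgn(permutation) dx_{(a)} ∧ dx_{(b)} ∧ dx_{(c)} with (a < b < c) sorted:
  d(-2*w*x - y^2) includes (∂/∂y)(-2*w*x - y^2) dy = (-2*y) dy, which multiplied by dx ∧ dz gives (2*y) dx ∧ dy ∧ dz
  d(-2*w*x - y^2) includes (∂/∂w)(-2*w*x - y^2) dw = (-2*x) dw, which multiplied by dx ∧ dz gives (-2*x) dx ∧ dz ∧ dw
Collecting like 3-forms: d(omega) = (2*y) dx ∧ dy ∧ dz + (-2*x) dx ∧ dz ∧ dw.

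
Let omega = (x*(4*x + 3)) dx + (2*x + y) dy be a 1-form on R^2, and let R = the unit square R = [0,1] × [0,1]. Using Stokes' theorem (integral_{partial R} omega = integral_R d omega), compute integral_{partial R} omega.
integral_(partial R) omega = 2

Stokes: integral_partial_R omega = integral_R d omega with d omega = (∂Q/∂x - ∂P/∂y) dx ∧ dy.
  ∂Q/∂x = 2
  ∂P/∂y = 0
  integrand = ∂Q/∂x - ∂P/∂y = 2.
Integrating over R: integral_0^1 integral_0^1 (2) dx dy = 2.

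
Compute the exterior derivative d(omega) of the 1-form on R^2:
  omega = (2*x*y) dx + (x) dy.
d(omega) = (1 - 2*x) dx ∧ dy

For a 1-form omega = sum_i f_i dx_i, the exterior derivative is
  d(omega) = sum_{i < j} (∂f_j/∂x_i - ∂f_i/∂x_j) dx_i ∧ dx_j.
  coefficient of dx ∧ dy: ∂f_2/∂x - ∂f_1/∂y = ∂(x)/∂x - ∂(2*x*y)/∂y = 1 - 2*x
Assembling: d(omega) = (1 - 2*x) dx ∧ dy.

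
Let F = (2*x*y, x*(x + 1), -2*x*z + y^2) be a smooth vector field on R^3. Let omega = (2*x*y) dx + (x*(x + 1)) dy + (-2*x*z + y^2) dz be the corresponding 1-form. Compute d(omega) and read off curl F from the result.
d(omega) = (2*y) dy ∧ dz + (2*z) dz ∧ dx + (1) dx ∧ dy; curl F = (2*y, 2*z, 1)

d omega = sum_{i<j} (∂f_j/∂x_i - ∂f_i/∂x_j) dx_i ∧ dx_j. Under the identification (dy ∧ dz, dz ∧ dx, dx ∧ dy) ↔ (e_x, e_y, e_z), the coefficients are exactly the components of curl F. Compute:
  ∂R/∂y - ∂Q/∂z = (2*y) - (0) = 2*y
  ∂P/∂z - ∂R/∂x = (0) - (-2*z) = 2*z
  ∂Q/∂x - ∂P/∂y = (2*x + 1) - (2*x) = 1.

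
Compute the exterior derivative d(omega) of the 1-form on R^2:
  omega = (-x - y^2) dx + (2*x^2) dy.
d(omega) = (4*x + 2*y) dx ∧ dy

For a 1-form omega = sum_i f_i dx_i, the exterior derivative is
  d(omega) = sum_{i < j} (∂f_j/∂x_i - ∂f_i/∂x_j) dx_i ∧ dx_j.
  coefficient of dx ∧ dy: ∂f_2/∂x - ∂f_1/∂y = ∂(2*x^2)/∂x - ∂(-x - y^2)/∂y = 4*x + 2*y
Assembling: d(omega) = (4*x + 2*y) dx ∧ dy.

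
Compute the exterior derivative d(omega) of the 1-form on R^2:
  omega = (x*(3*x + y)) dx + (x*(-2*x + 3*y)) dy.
d(omega) = (-5*x + 3*y) dx ∧ dy

For a 1-form omega = sum_i f_i dx_i, the exterior derivative is
  d(omega) = sum_{i < j} (∂f_j/∂x_i - ∂f_i/∂x_j) dx_i ∧ dx_j.
  coefficient of dx ∧ dy: ∂f_2/∂x - ∂f_1/∂y = ∂(x*(-2*x + 3*y))/∂x - ∂(x*(3*x + y))/∂y = -5*x + 3*y
Assembling: d(omega) = (-5*x + 3*y) dx ∧ dy.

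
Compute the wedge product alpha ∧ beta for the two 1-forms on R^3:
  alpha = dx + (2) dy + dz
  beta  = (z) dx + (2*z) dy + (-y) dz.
alpha ∧ beta = (-y - z) dx ∧ dz + (-2*y - 2*z) dy ∧ dz

Distribute the wedge, using dx_i ∧ dx_j = -dx_j ∧ dx_i and dx_i ∧ dx_i = 0. For each pair (i, j) with i < j, the coefficient of dx_i ∧ dx_j in alpha ∧ beta is (alpha_i * beta_j - alpha_j * beta_i). Collecting: alpha ∧ beta = (-y - z) dx ∧ dz + (-2*y - 2*z) dy ∧ dz.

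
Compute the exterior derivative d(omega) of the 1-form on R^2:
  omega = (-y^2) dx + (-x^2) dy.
d(omega) = (-2*x + 2*y) dx ∧ dy

For a 1-form omega = sum_i f_i dx_i, the exterior derivative is
  d(omega) = sum_{i < j} (∂f_j/∂x_i - ∂f_i/∂x_j) dx_i ∧ dx_j.
  coefficient of dx ∧ dy: ∂f_2/∂x - ∂f_1/∂y = ∂(-x^2)/∂x - ∂(-y^2)/∂y = -2*x + 2*y
Assembling: d(omega) = (-2*x + 2*y) dx ∧ dy.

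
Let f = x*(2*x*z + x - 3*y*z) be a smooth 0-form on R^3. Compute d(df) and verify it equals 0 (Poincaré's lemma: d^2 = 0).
d(df) = 0

Step 1: df = sum_i (∂f/∂x_i) dx_i = (4*x*z + 2*x - 3*y*z) dx + (-3*x*z) dy + (x*(2*x - 3*y)) dz.
Step 2: Apply d again. Using the 1-form formula, the coefficient of dx ∧ dy in d(df) is ∂^2 f/∂x ∂y - ∂^2 f/∂y ∂x = (-3*z) - (-3*z) = 0 (equality of mixed partials for smooth f).
Similarly for dx ∧ dz and dy ∧ dz — all coefficients vanish. So d(df) = 0.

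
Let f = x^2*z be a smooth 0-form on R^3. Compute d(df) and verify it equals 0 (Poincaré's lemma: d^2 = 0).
d(df) = 0

Step 1: df = sum_i (∂f/∂x_i) dx_i = (2*x*z) dx + (0) dy + (x^2) dz.
Step 2: Apply d again. Using the 1-form formula, the coefficient of dx ∧ dy in d(df) is ∂^2 f/∂x ∂y - ∂^2 f/∂y ∂x = (0) - (0) = 0 (equality of mixed partials for smooth f).
Similarly for dx ∧ dz and dy ∧ dz — all coefficients vanish. So d(df) = 0.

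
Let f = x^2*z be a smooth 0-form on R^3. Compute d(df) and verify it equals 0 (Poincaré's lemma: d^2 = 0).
d(df) = 0

Step 1: df = sum_i (∂f/∂x_i) dx_i = (2*x*z) dx + (0) dy + (x^2) dz.
Step 2: Apply d again. Using the 1-form formula, the coefficient of dx ∧ dy in d(df) is ∂^2 f/∂x ∂y - ∂^2 f/∂y ∂x = (0) - (0) = 0 (equality of mixed partials for smooth f).
Similarly for dx ∧ dz and dy ∧ dz — all coefficients vanish. So d(df) = 0.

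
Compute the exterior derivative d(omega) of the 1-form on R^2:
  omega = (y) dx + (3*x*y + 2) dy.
d(omega) = (3*y - 1) dx ∧ dy

For a 1-form omega = sum_i f_i dx_i, the exterior derivative is
  d(omega) = sum_{i < j} (∂f_j/∂x_i - ∂f_i/∂x_j) dx_i ∧ dx_j.
  coefficient of dx ∧ dy: ∂f_2/∂x - ∂f_1/∂y = ∂(3*x*y + 2)/∂x - ∂(y)/∂y = 3*y - 1
Assembling: d(omega) = (3*y - 1) dx ∧ dy.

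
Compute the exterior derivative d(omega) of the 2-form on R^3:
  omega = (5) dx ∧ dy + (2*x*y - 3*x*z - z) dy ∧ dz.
d(omega) = (2*y - 3*z) dx ∧ dy ∧ dz

For a 2-form omega = sum_{i<j} g_{ij} dx_i ∧ dx_j, the exterior derivative is
  d(omega) = sum_{i<j} d(g_{ij}) ∧ dx_i ∧ dx_j = sum_{i<j, k} (∂g_{ij}/∂x_k) dx_k ∧ dx_i ∧ dx_j.
Expand each term, using dx_k ∧ dx_i ∧ dx_j = sgn(permutation) dx_{(a)} ∧ dx_{(b)} ∧ dx_{(c)} with (a < b < c) sorted:
  d(2*x*y - 3*x*z - z) includes (∂/∂x)(2*x*y - 3*x*z - z) dx = (2*y - 3*z) dx, which multiplied by dy ∧ dz gives (2*y - 3*z) dx ∧ dy ∧ dz
Collecting like 3-forms: d(omega) = (2*y - 3*z) dx ∧ dy ∧ dz.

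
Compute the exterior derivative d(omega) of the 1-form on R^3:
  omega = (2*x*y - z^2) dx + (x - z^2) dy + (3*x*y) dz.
d(omega) = (1 - 2*x) dx ∧ dy + (3*y + 2*z) dx ∧ dz + (3*x + 2*z) dy ∧ dz

For a 1-form omega = sum_i f_i dx_i, the exterior derivative is
  d(omega) = sum_{i < j} (∂f_j/∂x_i - ∂f_i/∂x_j) dx_i ∧ dx_j.
  coefficient of dx ∧ dy: ∂f_2/∂x - ∂f_1/∂y = ∂(x - z^2)/∂x - ∂(2*x*y - z^2)/∂y = 1 - 2*x
  coefficient of dx ∧ dz: ∂f_3/∂x - ∂f_1/∂z = ∂(3*x*y)/∂x - ∂(2*x*y - z^2)/∂z = 3*y + 2*z
  coefficient of dy ∧ dz: ∂f_3/∂y - ∂f_2/∂z = ∂(3*x*y)/∂y - ∂(x - z^2)/∂z = 3*x + 2*z
Assembling: d(omega) = (1 - 2*x) dx ∧ dy + (3*y + 2*z) dx ∧ dz + (3*x + 2*z) dy ∧ dz.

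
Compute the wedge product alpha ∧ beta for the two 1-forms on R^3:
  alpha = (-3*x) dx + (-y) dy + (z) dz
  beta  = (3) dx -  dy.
alpha ∧ beta = (3*x + 3*y) dx ∧ dy + (-3*z) dx ∧ dz + (z) dy ∧ dz

Distribute the wedge, using dx_i ∧ dx_j = -dx_j ∧ dx_i and dx_i ∧ dx_i = 0. For each pair (i, j) with i < j, the coefficient of dx_i ∧ dx_j in alpha ∧ beta is (alpha_i * beta_j - alpha_j * beta_i). Collecting: alpha ∧ beta = (3*x + 3*y) dx ∧ dy + (-3*z) dx ∧ dz + (z) dy ∧ dz.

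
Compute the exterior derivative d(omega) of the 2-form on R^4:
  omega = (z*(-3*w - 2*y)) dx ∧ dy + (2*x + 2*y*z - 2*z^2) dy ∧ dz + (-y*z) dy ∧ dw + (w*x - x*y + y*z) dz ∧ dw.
d(omega) = (-3*w - 2*y + 2) dx ∧ dy ∧ dz + (-3*z) dx ∧ dy ∧ dw + (-x + y + z) dy ∧ dz ∧ dw + (w - y) dx ∧ dz ∧ dw

For a 2-form omega = sum_{i<j} g_{ij} dx_i ∧ dx_j, the exterior derivative is
  d(omega) = sum_{i<j} d(g_{ij}) ∧ dx_i ∧ dx_j = sum_{i<j, k} (∂g_{ij}/∂x_k) dx_k ∧ dx_i ∧ dx_j.
Expand each term, using dx_k ∧ dx_i ∧ dx_j = sgn(permutation) dx_{(a)} ∧ dx_{(b)} ∧ dx_{(c)} with (a < b < c) sorted:
  d(z*(-3*w - 2*y)) includes (∂/∂z)(z*(-3*w - 2*y)) dz = (-3*w - 2*y) dz, which multiplied by dx ∧ dy gives (-3*w - 2*y) dx ∧ dy ∧ dz
  d(z*(-3*w - 2*y)) includes (∂/∂w)(z*(-3*w - 2*y)) dw = (-3*z) dw, which multiplied by dx ∧ dy gives (-3*z) dx ∧ dy ∧ dw
  d(2*x + 2*y*z - 2*z^2) includes (∂/∂x)(2*x + 2*y*z - 2*z^2) dx = (2) dx, which multiplied by dy ∧ dz gives (2) dx ∧ dy ∧ dz
  d(-y*z) includes (∂/∂z)(-y*z) dz = (-y) dz, which multiplied by dy ∧ dw gives (y) dy ∧ dz ∧ dw
  d(w*x - x*y + y*z) includes (∂/∂x)(w*x - x*y + y*z) dx = (w - y) dx, which multiplied by dz ∧ dw gives (w - y) dx ∧ dz ∧ dw
  d(w*x - x*y + y*z) includes (∂/∂y)(w*x - x*y + y*z) dy = (-x + z) dy, which multiplied by dz ∧ dw gives (-x + z) dy ∧ dz ∧ dw
Collecting like 3-forms: d(omega) = (-3*w - 2*y + 2) dx ∧ dy ∧ dz + (-3*z) dx ∧ dy ∧ dw + (-x + y + z) dy ∧ dz ∧ dw + (w - y) dx ∧ dz ∧ dw.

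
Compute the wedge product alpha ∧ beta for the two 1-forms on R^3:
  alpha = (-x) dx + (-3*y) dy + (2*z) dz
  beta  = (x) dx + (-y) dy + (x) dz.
alpha ∧ beta = (4*x*y) dx ∧ dy + (-x*(x + 2*z)) dx ∧ dz + (y*(-3*x + 2*z)) dy ∧ dz

Distribute the wedge, using dx_i ∧ dx_j = -dx_j ∧ dx_i and dx_i ∧ dx_i = 0. For each pair (i, j) with i < j, the coefficient of dx_i ∧ dx_j in alpha ∧ beta is (alpha_i * beta_j - alpha_j * beta_i). Collecting: alpha ∧ beta = (4*x*y) dx ∧ dy + (-x*(x + 2*z)) dx ∧ dz + (y*(-3*x + 2*z)) dy ∧ dz.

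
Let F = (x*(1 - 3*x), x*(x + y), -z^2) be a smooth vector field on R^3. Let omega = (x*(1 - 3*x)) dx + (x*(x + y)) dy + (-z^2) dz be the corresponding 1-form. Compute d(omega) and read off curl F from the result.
d(omega) = (0) dy ∧ dz + (0) dz ∧ dx + (2*x + y) dx ∧ dy; curl F = (0, 0, 2*x + y)

d omega = sum_{i<j} (∂f_j/∂x_i - ∂f_i/∂x_j) dx_i ∧ dx_j. Under the identification (dy ∧ dz, dz ∧ dx, dx ∧ dy) ↔ (e_x, e_y, e_z), the coefficients are exactly the components of curl F. Compute:
  ∂R/∂y - ∂Q/∂z = (0) - (0) = 0
  ∂P/∂z - ∂R/∂x = (0) - (0) = 0
  ∂Q/∂x - ∂P/∂y = (2*x + y) - (0) = 2*x + y.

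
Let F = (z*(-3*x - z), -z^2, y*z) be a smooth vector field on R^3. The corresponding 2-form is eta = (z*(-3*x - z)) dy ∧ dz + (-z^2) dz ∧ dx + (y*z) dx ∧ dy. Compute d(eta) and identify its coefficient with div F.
d(eta) = (y - 3*z) dx ∧ dy ∧ dz; div F = y - 3*z

For a 2-form in R^3 of the form above, applying d gives a 3-form with coefficient ∂P/∂x + ∂Q/∂y + ∂R/∂z:
  ∂P/∂x = -3*z
  ∂Q/∂y = 0
  ∂R/∂z = y
Sum = y - 3*z, which is exactly div F.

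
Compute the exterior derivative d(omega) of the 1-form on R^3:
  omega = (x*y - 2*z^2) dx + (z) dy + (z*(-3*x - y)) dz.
d(omega) = (-x) dx ∧ dy + (z) dx ∧ dz + (-z - 1) dy ∧ dz

For a 1-form omega = sum_i f_i dx_i, the exterior derivative is
  d(omega) = sum_{i < j} (∂f_j/∂x_i - ∂f_i/∂x_j) dx_i ∧ dx_j.
  coefficient of dx ∧ dy: ∂f_2/∂x - ∂f_1/∂y = ∂(z)/∂x - ∂(x*y - 2*z^2)/∂y = -x
  coefficient of dx ∧ dz: ∂f_3/∂x - ∂f_1/∂z = ∂(z*(-3*x - y))/∂x - ∂(x*y - 2*z^2)/∂z = z
  coefficient of dy ∧ dz: ∂f_3/∂y - ∂f_2/∂z = ∂(z*(-3*x - y))/∂y - ∂(z)/∂z = -z - 1
Assembling: d(omega) = (-x) dx ∧ dy + (z) dx ∧ dz + (-z - 1) dy ∧ dz.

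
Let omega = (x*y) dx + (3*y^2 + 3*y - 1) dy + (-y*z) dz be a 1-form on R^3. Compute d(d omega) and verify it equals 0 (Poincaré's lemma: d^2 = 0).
d(d omega) = 0

Step 1: d omega = sum_{i<j} (∂f_j/∂x_i - ∂f_i/∂x_j) dx_i ∧ dx_j:
  coeff of dx ∧ dy: -x
  coeff of dx ∧ dz: 0
  coeff of dy ∧ dz: -z
Step 2: Apply d again to each 2-form coefficient. The only possible 3-form in R^3 is dx ∧ dy ∧ dz, with coefficient
  ∂(coeff of dy∧dz)/∂x - ∂(coeff of dx∧dz)/∂y + ∂(coeff of dx∧dy)/∂z
  = ∂/∂x (-z) - ∂/∂y (0) + ∂/∂z (-x).
Each of these terms simplifies to sums of mixed partials that cancel in pairs. The result is 0 (by equality of mixed partials for smooth functions — Schwarz / Clairaut).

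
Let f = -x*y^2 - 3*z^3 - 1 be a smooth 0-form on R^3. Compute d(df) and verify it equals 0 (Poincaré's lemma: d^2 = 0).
d(df) = 0

Step 1: df = sum_i (∂f/∂x_i) dx_i = (-y^2) dx + (-2*x*y) dy + (-9*z^2) dz.
Step 2: Apply d again. Using the 1-form formula, the coefficient of dx ∧ dy in d(df) is ∂^2 f/∂x ∂y - ∂^2 f/∂y ∂x = (-2*y) - (-2*y) = 0 (equality of mixed partials for smooth f).
Similarly for dx ∧ dz and dy ∧ dz — all coefficients vanish. So d(df) = 0.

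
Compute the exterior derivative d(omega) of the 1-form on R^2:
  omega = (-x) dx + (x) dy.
d(omega) = (1) dx ∧ dy

For a 1-form omega = sum_i f_i dx_i, the exterior derivative is
  d(omega) = sum_{i < j} (∂f_j/∂x_i - ∂f_i/∂x_j) dx_i ∧ dx_j.
  coefficient of dx ∧ dy: ∂f_2/∂x - ∂f_1/∂y = ∂(x)/∂x - ∂(-x)/∂y = 1
Assembling: d(omega) = (1) dx ∧ dy.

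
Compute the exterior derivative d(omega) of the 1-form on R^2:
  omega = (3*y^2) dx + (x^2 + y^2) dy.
d(omega) = (2*x - 6*y) dx ∧ dy

For a 1-form omega = sum_i f_i dx_i, the exterior derivative is
  d(omega) = sum_{i < j} (∂f_j/∂x_i - ∂f_i/∂x_j) dx_i ∧ dx_j.
  coefficient of dx ∧ dy: ∂f_2/∂x - ∂f_1/∂y = ∂(x^2 + y^2)/∂x - ∂(3*y^2)/∂y = 2*x - 6*y
Assembling: d(omega) = (2*x - 6*y) dx ∧ dy.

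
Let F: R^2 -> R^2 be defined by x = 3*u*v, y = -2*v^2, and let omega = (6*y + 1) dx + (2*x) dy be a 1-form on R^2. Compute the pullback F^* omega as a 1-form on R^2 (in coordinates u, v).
F^* omega = (-36*v^3 + 3*v) du + (3*u*(1 - 20*v^2)) dv

Using F^*(f dg) = (f ∘ F) d(g ∘ F), substitute each coordinate x_i by F_i(u, v) in f_i, and replace dx_i by d F_i = (∂F_i/∂u) du + (∂F_i/∂v) dv.
  For the x component: f_1(F) = 1 - 12*v^2; d F_1 = (3*v) du + (3*u) dv
  For the y component: f_2(F) = 6*u*v; d F_2 = (0) du + (-4*v) dv
Combining and collecting du, dv coefficients:
  coeff of du: -36*v^3 + 3*v
  coeff of dv: 3*u*(1 - 20*v^2)
F^* omega = (-36*v^3 + 3*v) du + (3*u*(1 - 20*v^2)) dv.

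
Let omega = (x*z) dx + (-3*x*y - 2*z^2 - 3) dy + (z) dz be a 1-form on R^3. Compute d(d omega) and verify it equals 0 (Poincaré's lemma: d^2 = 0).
d(d omega) = 0

Step 1: d omega = sum_{i<j} (∂f_j/∂x_i - ∂f_i/∂x_j) dx_i ∧ dx_j:
  coeff of dx ∧ dy: -3*y
  coeff of dx ∧ dz: -x
  coeff of dy ∧ dz: 4*z
Step 2: Apply d again to each 2-form coefficient. The only possible 3-form in R^3 is dx ∧ dy ∧ dz, with coefficient
  ∂(coeff of dy∧dz)/∂x - ∂(coeff of dx∧dz)/∂y + ∂(coeff of dx∧dy)/∂z
  = ∂/∂x (4*z) - ∂/∂y (-x) + ∂/∂z (-3*y).
Each of these terms simplifies to sums of mixed partials that cancel in pairs. The result is 0 (by equality of mixed partials for smooth functions — Schwarz / Clairaut).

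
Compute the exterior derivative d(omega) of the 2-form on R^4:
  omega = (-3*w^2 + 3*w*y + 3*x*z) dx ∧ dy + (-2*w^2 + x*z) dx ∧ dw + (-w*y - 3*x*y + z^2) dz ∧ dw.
d(omega) = (3*x) dx ∧ dy ∧ dz + (-6*w + 3*y) dx ∧ dy ∧ dw + (-x - 3*y) dx ∧ dz ∧ dw + (-w - 3*x) dy ∧ dz ∧ dw

For a 2-form omega = sum_{i<j} g_{ij} dx_i ∧ dx_j, the exterior derivative is
  d(omega) = sum_{i<j} d(g_{ij}) ∧ dx_i ∧ dx_j = sum_{i<j, k} (∂g_{ij}/∂x_k) dx_k ∧ dx_i ∧ dx_j.
Expand each term, using dx_k ∧ dx_i ∧ dx_j = sgn(permutation) dx_{(a)} ∧ dx_{(b)} ∧ dx_{(c)} with (a < b < c) sorted:
  d(-3*w^2 + 3*w*y + 3*x*z) includes (∂/∂z)(-3*w^2 + 3*w*y + 3*x*z) dz = (3*x) dz, which multiplied by dx ∧ dy gives (3*x) dx ∧ dy ∧ dz
  d(-3*w^2 + 3*w*y + 3*x*z) includes (∂/∂w)(-3*w^2 + 3*w*y + 3*x*z) dw = (-6*w + 3*y) dw, which multiplied by dx ∧ dy gives (-6*w + 3*y) dx ∧ dy ∧ dw
  d(-2*w^2 + x*z) includes (∂/∂z)(-2*w^2 + x*z) dz = (x) dz, which multiplied by dx ∧ dw gives (-x) dx ∧ dz ∧ dw
  d(-w*y - 3*x*y + z^2) includes (∂/∂x)(-w*y - 3*x*y + z^2) dx = (-3*y) dx, which multiplied by dz ∧ dw gives (-3*y) dx ∧ dz ∧ dw
  d(-w*y - 3*x*y + z^2) includes (∂/∂y)(-w*y - 3*x*y + z^2) dy = (-w - 3*x) dy, which multiplied by dz ∧ dw gives (-w - 3*x) dy ∧ dz ∧ dw
Collecting like 3-forms: d(omega) = (3*x) dx ∧ dy ∧ dz + (-6*w + 3*y) dx ∧ dy ∧ dw + (-x - 3*y) dx ∧ dz ∧ dw + (-w - 3*x) dy ∧ dz ∧ dw.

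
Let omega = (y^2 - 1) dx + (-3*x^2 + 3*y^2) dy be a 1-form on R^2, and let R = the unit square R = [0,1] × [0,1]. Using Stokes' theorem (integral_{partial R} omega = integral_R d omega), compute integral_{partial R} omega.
integral_(partial R) omega = -4

Stokes: integral_partial_R omega = integral_R d omega with d omega = (∂Q/∂x - ∂P/∂y) dx ∧ dy.
  ∂Q/∂x = -6*x
  ∂P/∂y = 2*y
  integrand = ∂Q/∂x - ∂P/∂y = -6*x - 2*y.
Integrating over R: integral_0^1 integral_0^1 (-6*x - 2*y) dx dy = -4.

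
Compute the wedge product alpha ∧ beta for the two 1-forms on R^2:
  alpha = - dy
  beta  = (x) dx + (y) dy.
alpha ∧ beta = (x) dx ∧ dy

Distribute the wedge, using dx_i ∧ dx_j = -dx_j ∧ dx_i and dx_i ∧ dx_i = 0. For each pair (i, j) with i < j, the coefficient of dx_i ∧ dx_j in alpha ∧ beta is (alpha_i * beta_j - alpha_j * beta_i). Collecting: alpha ∧ beta = (x) dx ∧ dy.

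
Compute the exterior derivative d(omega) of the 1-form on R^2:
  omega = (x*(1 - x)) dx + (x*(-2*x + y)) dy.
d(omega) = (-4*x + y) dx ∧ dy

For a 1-form omega = sum_i f_i dx_i, the exterior derivative is
  d(omega) = sum_{i < j} (∂f_j/∂x_i - ∂f_i/∂x_j) dx_i ∧ dx_j.
  coefficient of dx ∧ dy: ∂f_2/∂x - ∂f_1/∂y = ∂(x*(-2*x + y))/∂x - ∂(x*(1 - x))/∂y = -4*x + y
Assembling: d(omega) = (-4*x + y) dx ∧ dy.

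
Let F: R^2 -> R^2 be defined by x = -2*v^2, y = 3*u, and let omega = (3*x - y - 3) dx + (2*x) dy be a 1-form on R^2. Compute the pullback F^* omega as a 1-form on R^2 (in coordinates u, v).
F^* omega = (-12*v^2) du + (12*v*(u + 2*v^2 + 1)) dv

Using F^*(f dg) = (f ∘ F) d(g ∘ F), substitute each coordinate x_i by F_i(u, v) in f_i, and replace dx_i by d F_i = (∂F_i/∂u) du + (∂F_i/∂v) dv.
  For the x component: f_1(F) = -3*u - 6*v^2 - 3; d F_1 = (0) du + (-4*v) dv
  For the y component: f_2(F) = -4*v^2; d F_2 = (3) du + (0) dv
Combining and collecting du, dv coefficients:
  coeff of du: -12*v^2
  coeff of dv: 12*v*(u + 2*v^2 + 1)
F^* omega = (-12*v^2) du + (12*v*(u + 2*v^2 + 1)) dv.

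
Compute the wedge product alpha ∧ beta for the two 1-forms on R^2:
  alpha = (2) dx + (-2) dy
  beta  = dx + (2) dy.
alpha ∧ beta = (6) dx ∧ dy

Distribute the wedge, using dx_i ∧ dx_j = -dx_j ∧ dx_i and dx_i ∧ dx_i = 0. For each pair (i, j) with i < j, the coefficient of dx_i ∧ dx_j in alpha ∧ beta is (alpha_i * beta_j - alpha_j * beta_i). Collecting: alpha ∧ beta = (6) dx ∧ dy.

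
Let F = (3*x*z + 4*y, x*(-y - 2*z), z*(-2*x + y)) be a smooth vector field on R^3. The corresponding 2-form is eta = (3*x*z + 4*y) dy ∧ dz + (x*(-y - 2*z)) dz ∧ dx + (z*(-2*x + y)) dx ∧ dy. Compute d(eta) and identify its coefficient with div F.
d(eta) = (-3*x + y + 3*z) dx ∧ dy ∧ dz; div F = -3*x + y + 3*z

For a 2-form in R^3 of the form above, applying d gives a 3-form with coefficient ∂P/∂x + ∂Q/∂y + ∂R/∂z:
  ∂P/∂x = 3*z
  ∂Q/∂y = -x
  ∂R/∂z = -2*x + y
Sum = -3*x + y + 3*z, which is exactly div F.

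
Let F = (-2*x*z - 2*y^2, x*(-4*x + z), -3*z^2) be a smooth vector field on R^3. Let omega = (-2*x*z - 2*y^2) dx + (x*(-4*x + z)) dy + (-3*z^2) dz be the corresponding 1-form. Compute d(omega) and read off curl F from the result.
d(omega) = (-x) dy ∧ dz + (-2*x) dz ∧ dx + (-8*x + 4*y + z) dx ∧ dy; curl F = (-x, -2*x, -8*x + 4*y + z)

d omega = sum_{i<j} (∂f_j/∂x_i - ∂f_i/∂x_j) dx_i ∧ dx_j. Under the identification (dy ∧ dz, dz ∧ dx, dx ∧ dy) ↔ (e_x, e_y, e_z), the coefficients are exactly the components of curl F. Compute:
  ∂R/∂y - ∂Q/∂z = (0) - (x) = -x
  ∂P/∂z - ∂R/∂x = (-2*x) - (0) = -2*x
  ∂Q/∂x - ∂P/∂y = (-8*x + z) - (-4*y) = -8*x + 4*y + z.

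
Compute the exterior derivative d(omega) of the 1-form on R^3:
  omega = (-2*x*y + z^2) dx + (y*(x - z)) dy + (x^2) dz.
d(omega) = (2*x + y) dx ∧ dy + (2*x - 2*z) dx ∧ dz + (y) dy ∧ dz

For a 1-form omega = sum_i f_i dx_i, the exterior derivative is
  d(omega) = sum_{i < j} (∂f_j/∂x_i - ∂f_i/∂x_j) dx_i ∧ dx_j.
  coefficient of dx ∧ dy: ∂f_2/∂x - ∂f_1/∂y = ∂(y*(x - z))/∂x - ∂(-2*x*y + z^2)/∂y = 2*x + y
  coefficient of dx ∧ dz: ∂f_3/∂x - ∂f_1/∂z = ∂(x^2)/∂x - ∂(-2*x*y + z^2)/∂z = 2*x - 2*z
  coefficient of dy ∧ dz: ∂f_3/∂y - ∂f_2/∂z = ∂(x^2)/∂y - ∂(y*(x - z))/∂z = y
Assembling: d(omega) = (2*x + y) dx ∧ dy + (2*x - 2*z) dx ∧ dz + (y) dy ∧ dz.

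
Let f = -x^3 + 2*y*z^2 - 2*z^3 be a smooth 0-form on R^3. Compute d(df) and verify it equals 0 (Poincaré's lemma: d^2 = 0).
d(df) = 0

Step 1: df = sum_i (∂f/∂x_i) dx_i = (-3*x^2) dx + (2*z^2) dy + (2*z*(2*y - 3*z)) dz.
Step 2: Apply d again. Using the 1-form formula, the coefficient of dx ∧ dy in d(df) is ∂^2 f/∂x ∂y - ∂^2 f/∂y ∂x = (0) - (0) = 0 (equality of mixed partials for smooth f).
Similarly for dx ∧ dz and dy ∧ dz — all coefficients vanish. So d(df) = 0.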